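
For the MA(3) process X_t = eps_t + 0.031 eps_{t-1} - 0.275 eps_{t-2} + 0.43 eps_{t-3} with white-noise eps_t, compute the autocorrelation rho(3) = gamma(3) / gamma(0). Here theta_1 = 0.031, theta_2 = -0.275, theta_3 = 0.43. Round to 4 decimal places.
\rho(3) = 0.3409

For an MA(q) process with theta_0 = 1, the autocovariance is
  gamma(k) = sigma^2 * sum_{i=0..q-k} theta_i * theta_{i+k},
and rho(k) = gamma(k) / gamma(0). Sigma^2 cancels.
  numerator   = (1)*(0.43) = 0.43.
  denominator = (1)^2 + (0.031)^2 + (-0.275)^2 + (0.43)^2 = 1.261486.
  rho(3) = 0.43 / 1.261486 = 0.3409.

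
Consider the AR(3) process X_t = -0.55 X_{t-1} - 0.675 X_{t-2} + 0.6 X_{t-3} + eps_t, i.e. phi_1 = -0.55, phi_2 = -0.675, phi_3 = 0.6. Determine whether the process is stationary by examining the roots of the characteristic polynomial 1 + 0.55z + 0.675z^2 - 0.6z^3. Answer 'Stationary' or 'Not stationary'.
\text{Not stationary}

The AR(p) characteristic polynomial is P(z) = 1 + 0.55z + 0.675z^2 - 0.6z^3.
Stationarity requires all roots to lie outside the unit circle, i.e. |z| > 1 for every root.
Degree 3: look for a simple real root z0 first, then factor out (1 - z/z0) and solve the remaining quadratic.
Testing z0 = 2: P(2) = 1 + (0.55)(2) + (0.675)(2)^2 + (-0.6)(2)^3
  = 1 + (1.1) + (2.7) + (-4.8) = 0.  So z_0 = 2 is a root, |z_0| = 2.
Divide out the factor (1 - 0.5 z) = (1 - z/z0) (since 1/z0 = 0.5):
  P(z) = (1 - 0.5 z)(1 + (1.05) z + (1.2) z^2)
  [check: z-coef 1.05 - (0.5) = 0.55; z^2-coef 1.2 - (0.5)(1.05) = 0.675; z^3-coef -(0.5)(1.2) = -0.6.]
Remaining roots from the quadratic factor 1 + (1.05) z + (1.2) z^2:
  Set 1 + (1.05) z + (1.2) z^2 = 0, i.e. a z^2 + b z + c = 0 with a = 1.2, b = 1.05, c = 1.
  Discriminant D = b^2 - 4ac = (1.05)^2 - 4*(1.2)*1 = 1.1025 - (4.8) = -3.6975.
  D < 0, so the roots are the complex-conjugate pair z = (-b +/- i sqrt(-D)) / (2a) = -0.4375 +/- 0.8012i.
  For a conjugate pair |z|^2 = z * conj(z) = (product of roots) = c/a = 1/(1.2) = 0.833333, so |z| = sqrt(0.833333) = 0.9129 for both roots.
Moduli of all roots: 2.0000, 0.9129, 0.9129.
All moduli strictly greater than 1? No.
Verdict: Not stationary.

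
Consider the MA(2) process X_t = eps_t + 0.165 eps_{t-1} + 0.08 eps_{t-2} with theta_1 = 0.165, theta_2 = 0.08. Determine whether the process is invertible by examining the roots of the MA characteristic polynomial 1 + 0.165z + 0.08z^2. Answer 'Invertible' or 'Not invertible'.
\text{Invertible}

The MA(q) characteristic polynomial is P(z) = 1 + 0.165z + 0.08z^2.
Invertibility requires all roots to lie outside the unit circle, i.e. |z| > 1 for every root.
Set 1 + (0.165) z + (0.08) z^2 = 0, i.e. a z^2 + b z + c = 0 with a = 0.08, b = 0.165, c = 1.
Discriminant D = b^2 - 4ac = (0.165)^2 - 4*(0.08)*1 = 0.027225 - (0.32) = -0.292775.
D < 0, so the roots are the complex-conjugate pair z = (-b +/- i sqrt(-D)) / (2a) = -1.0312 +/- 3.3818i.
For a conjugate pair |z|^2 = z * conj(z) = (product of roots) = c/a = 1/(0.08) = 12.5, so |z| = sqrt(12.5) = 3.5355 for both roots.
Moduli of all roots: 3.5355, 3.5355.
All moduli strictly greater than 1? Yes.
Verdict: Invertible.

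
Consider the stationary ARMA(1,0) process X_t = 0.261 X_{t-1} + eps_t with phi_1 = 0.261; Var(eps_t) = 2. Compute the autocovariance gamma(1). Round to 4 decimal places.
\gamma(1) = 0.5602

Multiply the model equation by X_{t-k} and take expectations. With theta_0 = psi_0 = 1 and psi_j the MA(infinity) weights, this gives
  gamma(k) - sum_i phi_i gamma(k-i) = c_k,
  c_k = sigma^2 * sum_{j=k..q} theta_j psi_{j-k}   (c_k = 0 for k > q),
using gamma(-m) = gamma(m).
Pure AR (q = 0): c_0 = sigma^2 = 2, c_k = 0 for k >= 1.
Equations for k = 0 and k = 1 (AR order 1):
  gamma(0) = phi_1 gamma(1) + c_0
  gamma(1) = phi_1 gamma(0) + c_1
Substituting the second into the first: gamma(0) (1 - phi_1^2) = c_0 + phi_1 c_1, so
  gamma(0) = c_0 / (1 - phi_1^2) = 2 / (1 - (0.261)^2) = 2 / 0.931879 = 2.146201.
  gamma(1) = phi_1 gamma(0) = (0.261)(2.146201) = 0.560159.
Therefore gamma(1) = 0.5602 (to 4 decimal places).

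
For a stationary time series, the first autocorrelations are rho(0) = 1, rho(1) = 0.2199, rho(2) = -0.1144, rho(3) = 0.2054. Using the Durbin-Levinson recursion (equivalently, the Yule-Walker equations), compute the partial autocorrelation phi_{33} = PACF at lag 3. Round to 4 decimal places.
\phi_{33} = 0.2949

The PACF at lag k is phi_{kk}, the last component of the solution
to the Yule-Walker system G_k phi = r_k where
  (G_k)_{ij} = rho(|i - j|), (r_k)_i = rho(i), i,j = 1..k.
Equivalently, Durbin-Levinson gives phi_{kk} iteratively:
  phi_{11} = rho(1)
  phi_{kk} = [rho(k) - sum_{j=1..k-1} phi_{k-1,j} rho(k-j)]
            / [1 - sum_{j=1..k-1} phi_{k-1,j} rho(j)],
  phi_{k,j} = phi_{k-1,j} - phi_{kk} phi_{k-1,k-j},  j = 1..k-1.
Step k = 1:
  phi_11 = rho(1) = 0.2199.
Step k = 2:
  phi_22 = [rho(2) - phi_11 rho(1)] / [1 - phi_11 rho(1)] = [-0.1144 - (0.2199)(0.2199)] / [1 - (0.2199)(0.2199)]
         = -0.16275601 / 0.95164399 = -0.171026.
  Update: phi_21 = phi_11 - phi_22 phi_11 = 0.2199 - (-0.171026)(0.2199) = 0.257509.
Step k = 3:
  phi_33 = [rho(3) - phi_21 rho(2) - phi_22 rho(1)] / [1 - phi_21 rho(1) - phi_22 rho(2)]
    numerator   = 0.2054 - (0.257509)(-0.1144) - (-0.171026)(0.2199) = 0.27246764
    denominator = 1 - (0.257509)(0.2199) - (-0.171026)(-0.1144) = 0.92380846
  phi_33 = 0.27246764 / 0.92380846 = 0.2949.
Therefore phi_{33} = 0.2949.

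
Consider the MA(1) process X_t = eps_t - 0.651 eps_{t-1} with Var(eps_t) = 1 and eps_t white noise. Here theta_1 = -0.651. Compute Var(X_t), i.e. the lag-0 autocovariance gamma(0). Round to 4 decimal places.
\gamma(0) = 1.4238

For an MA(q) process X_t = eps_t + sum_i theta_i eps_{t-i} with
Var(eps_t) = sigma^2, the variance is
  gamma(0) = sigma^2 * (1 + sum_i theta_i^2).
  sum_i theta_i^2 = (-0.651)^2 = 0.423801.
  gamma(0) = 1 * (1 + 0.423801) = 1 * 1.423801 = 1.423801, which rounds to 1.4238.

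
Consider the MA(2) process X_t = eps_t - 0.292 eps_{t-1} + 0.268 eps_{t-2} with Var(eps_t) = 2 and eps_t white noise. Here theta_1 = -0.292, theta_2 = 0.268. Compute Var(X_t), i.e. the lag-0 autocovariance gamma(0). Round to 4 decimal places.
\gamma(0) = 2.3142

For an MA(q) process X_t = eps_t + sum_i theta_i eps_{t-i} with
Var(eps_t) = sigma^2, the variance is
  gamma(0) = sigma^2 * (1 + sum_i theta_i^2).
  sum_i theta_i^2 = (-0.292)^2 + (0.268)^2 = 0.085264 + 0.071824 = 0.157088.
  gamma(0) = 2 * (1 + 0.157088) = 2 * 1.157088 = 2.314176, which rounds to 2.3142.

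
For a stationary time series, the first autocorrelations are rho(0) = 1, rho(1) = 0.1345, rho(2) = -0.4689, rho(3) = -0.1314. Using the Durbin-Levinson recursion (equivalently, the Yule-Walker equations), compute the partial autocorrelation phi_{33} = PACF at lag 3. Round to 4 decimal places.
\phi_{33} = 0.0401

The PACF at lag k is phi_{kk}, the last component of the solution
to the Yule-Walker system G_k phi = r_k where
  (G_k)_{ij} = rho(|i - j|), (r_k)_i = rho(i), i,j = 1..k.
Equivalently, Durbin-Levinson gives phi_{kk} iteratively:
  phi_{11} = rho(1)
  phi_{kk} = [rho(k) - sum_{j=1..k-1} phi_{k-1,j} rho(k-j)]
            / [1 - sum_{j=1..k-1} phi_{k-1,j} rho(j)],
  phi_{k,j} = phi_{k-1,j} - phi_{kk} phi_{k-1,k-j},  j = 1..k-1.
Step k = 1:
  phi_11 = rho(1) = 0.1345.
Step k = 2:
  phi_22 = [rho(2) - phi_11 rho(1)] / [1 - phi_11 rho(1)] = [-0.4689 - (0.1345)(0.1345)] / [1 - (0.1345)(0.1345)]
         = -0.48699025 / 0.98190975 = -0.495962.
  Update: phi_21 = phi_11 - phi_22 phi_11 = 0.1345 - (-0.495962)(0.1345) = 0.201207.
Step k = 3:
  phi_33 = [rho(3) - phi_21 rho(2) - phi_22 rho(1)] / [1 - phi_21 rho(1) - phi_22 rho(2)]
    numerator   = -0.1314 - (0.201207)(-0.4689) - (-0.495962)(0.1345) = 0.02965286
    denominator = 1 - (0.201207)(0.1345) - (-0.495962)(-0.4689) = 0.74038093
  phi_33 = 0.02965286 / 0.74038093 = 0.0401.
Therefore phi_{33} = 0.0401.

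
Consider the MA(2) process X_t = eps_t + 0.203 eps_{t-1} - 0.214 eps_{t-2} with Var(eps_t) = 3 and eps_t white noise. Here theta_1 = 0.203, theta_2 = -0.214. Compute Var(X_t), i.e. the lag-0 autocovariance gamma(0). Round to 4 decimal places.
\gamma(0) = 3.2610

For an MA(q) process X_t = eps_t + sum_i theta_i eps_{t-i} with
Var(eps_t) = sigma^2, the variance is
  gamma(0) = sigma^2 * (1 + sum_i theta_i^2).
  sum_i theta_i^2 = (0.203)^2 + (-0.214)^2 = 0.041209 + 0.045796 = 0.087005.
  gamma(0) = 3 * (1 + 0.087005) = 3 * 1.087005 = 3.261015, which rounds to 3.2610.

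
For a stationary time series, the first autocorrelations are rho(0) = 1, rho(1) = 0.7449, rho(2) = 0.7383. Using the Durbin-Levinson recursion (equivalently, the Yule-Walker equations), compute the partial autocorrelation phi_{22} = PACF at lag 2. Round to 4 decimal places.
\phi_{22} = 0.4121

The PACF at lag k is phi_{kk}, the last component of the solution
to the Yule-Walker system G_k phi = r_k where
  (G_k)_{ij} = rho(|i - j|), (r_k)_i = rho(i), i,j = 1..k.
Equivalently, Durbin-Levinson gives phi_{kk} iteratively:
  phi_{11} = rho(1)
  phi_{kk} = [rho(k) - sum_{j=1..k-1} phi_{k-1,j} rho(k-j)]
            / [1 - sum_{j=1..k-1} phi_{k-1,j} rho(j)],
  phi_{k,j} = phi_{k-1,j} - phi_{kk} phi_{k-1,k-j},  j = 1..k-1.
Step k = 1:
  phi_11 = rho(1) = 0.7449.
Step k = 2:
  phi_22 = [rho(2) - phi_11 rho(1)] / [1 - phi_11 rho(1)] = [0.7383 - (0.7449)(0.7449)] / [1 - (0.7449)(0.7449)]
         = 0.18342399 / 0.44512399 = 0.4121.
Therefore phi_{22} = 0.4121.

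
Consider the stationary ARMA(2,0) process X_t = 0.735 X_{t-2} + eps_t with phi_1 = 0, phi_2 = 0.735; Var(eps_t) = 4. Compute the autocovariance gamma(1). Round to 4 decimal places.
\gamma(1) = 0.0000

Multiply the model equation by X_{t-k} and take expectations. With theta_0 = psi_0 = 1 and psi_j the MA(infinity) weights, this gives
  gamma(k) - sum_i phi_i gamma(k-i) = c_k,
  c_k = sigma^2 * sum_{j=k..q} theta_j psi_{j-k}   (c_k = 0 for k > q),
using gamma(-m) = gamma(m).
Pure AR (q = 0): c_0 = sigma^2 = 4, c_k = 0 for k >= 1.
Equations for k = 0, 1, 2 (AR order 2, c_2 = 0):
  (E0) gamma(0) = phi_1 gamma(1) + phi_2 gamma(2) + c_0
  (E1) gamma(1) = phi_1 gamma(0) + phi_2 gamma(1) + c_1
  (E2) gamma(2) = phi_1 gamma(1) + phi_2 gamma(0)
From (E1): gamma(1) = A gamma(0) + B with
  A = phi_1 / (1 - phi_2) = 0 / 0.265 = 0,   B = c_1 / (1 - phi_2) = 0 / 0.265 = 0.
Insert (E2) into (E0): gamma(0) (1 - phi_2^2) = phi_1 (1 + phi_2) gamma(1) + c_0.
  phi_1 (1 + phi_2) = (0)(1.735) = 0,   1 - phi_2^2 = 0.459775.
Replace gamma(1) by A gamma(0) + B and collect gamma(0):
  gamma(0) [0.459775 - (0)(0)] = c_0 = 4
  gamma(0) * 0.459775 = 4
  gamma(0) = 4 / 0.459775 = 8.699908.
  gamma(1) = A gamma(0) = (0)(8.699908) = 0.
Therefore gamma(1) = 0.0000 (to 4 decimal places).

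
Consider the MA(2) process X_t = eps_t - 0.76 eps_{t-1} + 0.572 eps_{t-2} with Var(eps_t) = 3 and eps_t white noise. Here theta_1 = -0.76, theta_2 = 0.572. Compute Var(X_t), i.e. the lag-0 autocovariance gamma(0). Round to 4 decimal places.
\gamma(0) = 5.7144

For an MA(q) process X_t = eps_t + sum_i theta_i eps_{t-i} with
Var(eps_t) = sigma^2, the variance is
  gamma(0) = sigma^2 * (1 + sum_i theta_i^2).
  sum_i theta_i^2 = (-0.76)^2 + (0.572)^2 = 0.5776 + 0.327184 = 0.904784.
  gamma(0) = 3 * (1 + 0.904784) = 3 * 1.904784 = 5.714352, which rounds to 5.7144.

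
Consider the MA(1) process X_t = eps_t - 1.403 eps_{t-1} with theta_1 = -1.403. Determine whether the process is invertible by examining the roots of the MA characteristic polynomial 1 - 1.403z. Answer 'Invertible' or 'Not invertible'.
\text{Not invertible}

The MA(q) characteristic polynomial is P(z) = 1 - 1.403z.
Invertibility requires all roots to lie outside the unit circle, i.e. |z| > 1 for every root.
This is linear in z: 1 + (-1.403) z = 0  =>  z = -1/(-1.403) = 0.712758,  |z| = 0.712758.
Moduli of all roots: 0.7128.
All moduli strictly greater than 1? No.
Verdict: Not invertible.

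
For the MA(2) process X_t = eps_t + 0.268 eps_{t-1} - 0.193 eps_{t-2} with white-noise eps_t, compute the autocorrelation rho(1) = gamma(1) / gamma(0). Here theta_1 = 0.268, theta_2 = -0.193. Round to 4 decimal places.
\rho(1) = 0.1950

For an MA(q) process with theta_0 = 1, the autocovariance is
  gamma(k) = sigma^2 * sum_{i=0..q-k} theta_i * theta_{i+k},
and rho(k) = gamma(k) / gamma(0). Sigma^2 cancels.
  numerator   = (1)*(0.268) + (0.268)*(-0.193) = 0.216276.
  denominator = (1)^2 + (0.268)^2 + (-0.193)^2 = 1.109073.
  rho(1) = 0.216276 / 1.109073 = 0.1950.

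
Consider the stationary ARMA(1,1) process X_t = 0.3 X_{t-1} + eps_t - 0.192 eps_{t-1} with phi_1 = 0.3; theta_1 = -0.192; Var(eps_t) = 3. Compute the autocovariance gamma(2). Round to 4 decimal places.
\gamma(2) = 0.1007

Multiply the model equation by X_{t-k} and take expectations. With theta_0 = psi_0 = 1 and psi_j the MA(infinity) weights, this gives
  gamma(k) - sum_i phi_i gamma(k-i) = c_k,
  c_k = sigma^2 * sum_{j=k..q} theta_j psi_{j-k}   (c_k = 0 for k > q),
using gamma(-m) = gamma(m).
psi-weights needed (psi_j = theta_j + sum_i phi_i psi_{j-i}):
  psi_1 = theta_1 + phi_1 = -0.192 + (0.3) = 0.108
Right-hand sides:
  c_0 = sigma^2 (1 + theta_1 psi_1) = 3 * (1 + (-0.192)(0.108)) = 3 * 0.979264 = 2.937792
  c_1 = sigma^2 theta_1 = 3 * (-0.192) = -0.576
  c_2 = 0
Equations for k = 0 and k = 1 (AR order 1):
  gamma(0) = phi_1 gamma(1) + c_0
  gamma(1) = phi_1 gamma(0) + c_1
Substituting the second into the first: gamma(0) (1 - phi_1^2) = c_0 + phi_1 c_1, so
  gamma(0) = (c_0 + phi_1 c_1) / (1 - phi_1^2) = (2.937792 + (0.3)(-0.576)) / (1 - (0.3)^2) = 2.764992 / 0.91 = 3.038453.
  gamma(1) = phi_1 gamma(0) + c_1 = (0.3)(3.038453) + (-0.576) = 0.335536.
For k = 2 (> q): gamma(2) = phi_1 gamma(1) = (0.3)(0.335536) = 0.100661.
Therefore gamma(2) = 0.1007 (to 4 decimal places).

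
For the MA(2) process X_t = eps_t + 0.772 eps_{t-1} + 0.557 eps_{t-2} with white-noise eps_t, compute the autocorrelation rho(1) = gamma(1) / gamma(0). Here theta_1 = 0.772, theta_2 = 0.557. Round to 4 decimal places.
\rho(1) = 0.6306

For an MA(q) process with theta_0 = 1, the autocovariance is
  gamma(k) = sigma^2 * sum_{i=0..q-k} theta_i * theta_{i+k},
and rho(k) = gamma(k) / gamma(0). Sigma^2 cancels.
  numerator   = (1)*(0.772) + (0.772)*(0.557) = 1.202004.
  denominator = (1)^2 + (0.772)^2 + (0.557)^2 = 1.906233.
  rho(1) = 1.202004 / 1.906233 = 0.6306.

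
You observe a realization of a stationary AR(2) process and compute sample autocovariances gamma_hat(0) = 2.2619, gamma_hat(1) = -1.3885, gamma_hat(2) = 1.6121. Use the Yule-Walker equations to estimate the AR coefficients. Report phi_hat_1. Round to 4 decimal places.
\hat\phi_{1} = -0.2830

The Yule-Walker equations for an AR(p) process read, in matrix form,
  Gamma_p phi = r_p,   with   (Gamma_p)_{ij} = gamma(|i - j|),
                       (r_p)_i = gamma(i),   i,j = 1..p.
Substitute the sample gammas (Toeplitz matrix and right-hand side of size 2):
  Gamma_p = [[2.2619, -1.3885], [-1.3885, 2.2619]]
  r_p     = [-1.3885, 1.6121]
Written out:
  2.2619 phi_1 - 1.3885 phi_2 = -1.3885
  -1.3885 phi_1 + 2.2619 phi_2 = 1.6121
Solve by Cramer's rule:
  det = gamma(0)^2 - gamma(1)^2 = (2.2619)^2 - (-1.3885)^2 = 5.11619161 - 1.92793225 = 3.18825936
  phi_hat_1 = [gamma(1) gamma(0) - gamma(1) gamma(2)] / det = [(-1.3885)(2.2619) - (-1.3885)(1.6121)] / 3.18825936 = -0.9022473 / 3.18825936 = -0.283
  phi_hat_2 = [gamma(0) gamma(2) - gamma(1)^2] / det = [(2.2619)(1.6121) - (-1.3885)^2] / 3.18825936 = 1.71847674 / 3.18825936 = 0.539
So phi_hat = [-0.2830, 0.5390].
Therefore phi_hat_1 = -0.2830.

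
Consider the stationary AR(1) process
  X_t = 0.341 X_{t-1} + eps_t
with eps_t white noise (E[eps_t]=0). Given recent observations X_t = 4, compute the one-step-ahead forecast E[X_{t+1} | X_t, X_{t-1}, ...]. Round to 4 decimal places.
E[X_{t+1} \mid \mathcal F_t] = 1.3640

For an AR(p) model X_t = c + sum_i phi_i X_{t-i} + eps_t, the
one-step-ahead conditional mean is
  E[X_{t+1} | X_t, ...] = c + sum_i phi_i X_{t+1-i}.
Substitute known values:
  E[X_{t+1} | ...] = (0.341) * (4)
                   = 1.3640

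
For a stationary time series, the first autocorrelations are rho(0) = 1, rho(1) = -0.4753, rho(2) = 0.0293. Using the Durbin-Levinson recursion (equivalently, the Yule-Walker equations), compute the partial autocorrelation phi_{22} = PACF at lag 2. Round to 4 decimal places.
\phi_{22} = -0.2540

The PACF at lag k is phi_{kk}, the last component of the solution
to the Yule-Walker system G_k phi = r_k where
  (G_k)_{ij} = rho(|i - j|), (r_k)_i = rho(i), i,j = 1..k.
Equivalently, Durbin-Levinson gives phi_{kk} iteratively:
  phi_{11} = rho(1)
  phi_{kk} = [rho(k) - sum_{j=1..k-1} phi_{k-1,j} rho(k-j)]
            / [1 - sum_{j=1..k-1} phi_{k-1,j} rho(j)],
  phi_{k,j} = phi_{k-1,j} - phi_{kk} phi_{k-1,k-j},  j = 1..k-1.
Step k = 1:
  phi_11 = rho(1) = -0.4753.
Step k = 2:
  phi_22 = [rho(2) - phi_11 rho(1)] / [1 - phi_11 rho(1)] = [0.0293 - (-0.4753)(-0.4753)] / [1 - (-0.4753)(-0.4753)]
         = -0.19661009 / 0.77408991 = -0.254.
Therefore phi_{22} = -0.2540.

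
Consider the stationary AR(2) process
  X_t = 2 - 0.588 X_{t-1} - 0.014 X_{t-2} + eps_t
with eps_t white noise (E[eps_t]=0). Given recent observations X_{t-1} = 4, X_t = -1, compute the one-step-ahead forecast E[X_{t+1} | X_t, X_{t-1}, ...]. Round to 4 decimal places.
E[X_{t+1} \mid \mathcal F_t] = 2.5320

For an AR(p) model X_t = c + sum_i phi_i X_{t-i} + eps_t, the
one-step-ahead conditional mean is
  E[X_{t+1} | X_t, ...] = c + sum_i phi_i X_{t+1-i}.
Substitute known values:
  E[X_{t+1} | ...] = 2 + (-0.588) * (-1) + (-0.014) * (4)
                   = 2.5320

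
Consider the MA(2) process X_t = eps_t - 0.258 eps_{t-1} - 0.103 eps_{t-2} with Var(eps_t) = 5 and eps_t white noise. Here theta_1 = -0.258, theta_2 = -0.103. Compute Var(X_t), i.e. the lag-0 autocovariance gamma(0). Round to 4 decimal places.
\gamma(0) = 5.3859

For an MA(q) process X_t = eps_t + sum_i theta_i eps_{t-i} with
Var(eps_t) = sigma^2, the variance is
  gamma(0) = sigma^2 * (1 + sum_i theta_i^2).
  sum_i theta_i^2 = (-0.258)^2 + (-0.103)^2 = 0.066564 + 0.010609 = 0.077173.
  gamma(0) = 5 * (1 + 0.077173) = 5 * 1.077173 = 5.385865, which rounds to 5.3859.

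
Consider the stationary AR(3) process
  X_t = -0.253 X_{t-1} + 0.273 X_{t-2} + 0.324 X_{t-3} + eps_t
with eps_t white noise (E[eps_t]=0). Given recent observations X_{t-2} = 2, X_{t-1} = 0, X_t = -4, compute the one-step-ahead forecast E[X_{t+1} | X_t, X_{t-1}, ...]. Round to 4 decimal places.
E[X_{t+1} \mid \mathcal F_t] = 1.6600

For an AR(p) model X_t = c + sum_i phi_i X_{t-i} + eps_t, the
one-step-ahead conditional mean is
  E[X_{t+1} | X_t, ...] = c + sum_i phi_i X_{t+1-i}.
Substitute known values:
  E[X_{t+1} | ...] = (-0.253) * (-4) + (0.273) * (0) + (0.324) * (2)
                   = 1.6600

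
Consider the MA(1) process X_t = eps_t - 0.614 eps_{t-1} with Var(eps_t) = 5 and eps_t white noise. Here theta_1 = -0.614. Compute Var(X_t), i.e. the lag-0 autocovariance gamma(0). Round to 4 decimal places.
\gamma(0) = 6.8850

For an MA(q) process X_t = eps_t + sum_i theta_i eps_{t-i} with
Var(eps_t) = sigma^2, the variance is
  gamma(0) = sigma^2 * (1 + sum_i theta_i^2).
  sum_i theta_i^2 = (-0.614)^2 = 0.376996.
  gamma(0) = 5 * (1 + 0.376996) = 5 * 1.376996 = 6.88498, which rounds to 6.8850.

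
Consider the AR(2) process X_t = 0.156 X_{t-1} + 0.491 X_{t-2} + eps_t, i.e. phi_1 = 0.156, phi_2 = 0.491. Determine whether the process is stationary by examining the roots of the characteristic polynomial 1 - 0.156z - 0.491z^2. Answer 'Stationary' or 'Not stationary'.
\text{Stationary}

The AR(p) characteristic polynomial is P(z) = 1 - 0.156z - 0.491z^2.
Stationarity requires all roots to lie outside the unit circle, i.e. |z| > 1 for every root.
Set 1 + (-0.156) z + (-0.491) z^2 = 0, i.e. a z^2 + b z + c = 0 with a = -0.491, b = -0.156, c = 1.
Discriminant D = b^2 - 4ac = (-0.156)^2 - 4*(-0.491)*1 = 0.024336 - (-1.964) = 1.988336.
D >= 0, so the roots are real: z = (-b +/- sqrt(D)) / (2a) = (0.156 +/- 1.410084) / (-0.982).
  z_1 = (0.156 + 1.410084) / (-0.982) = -1.5948,   |z_1| = 1.5948.
  z_2 = (0.156 - 1.410084) / (-0.982) = 1.2771,   |z_2| = 1.2771.
Moduli of all roots: 1.5948, 1.2771.
All moduli strictly greater than 1? Yes.
Verdict: Stationary.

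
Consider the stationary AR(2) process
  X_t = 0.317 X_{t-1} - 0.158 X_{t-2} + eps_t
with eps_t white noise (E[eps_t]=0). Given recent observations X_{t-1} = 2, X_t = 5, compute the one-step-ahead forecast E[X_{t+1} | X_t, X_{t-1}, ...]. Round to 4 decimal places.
E[X_{t+1} \mid \mathcal F_t] = 1.2690

For an AR(p) model X_t = c + sum_i phi_i X_{t-i} + eps_t, the
one-step-ahead conditional mean is
  E[X_{t+1} | X_t, ...] = c + sum_i phi_i X_{t+1-i}.
Substitute known values:
  E[X_{t+1} | ...] = (0.317) * (5) + (-0.158) * (2)
                   = 1.2690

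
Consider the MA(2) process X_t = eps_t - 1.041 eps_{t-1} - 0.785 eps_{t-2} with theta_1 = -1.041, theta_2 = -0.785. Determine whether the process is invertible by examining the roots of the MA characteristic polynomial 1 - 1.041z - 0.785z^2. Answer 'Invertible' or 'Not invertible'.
\text{Not invertible}

The MA(q) characteristic polynomial is P(z) = 1 - 1.041z - 0.785z^2.
Invertibility requires all roots to lie outside the unit circle, i.e. |z| > 1 for every root.
Set 1 + (-1.041) z + (-0.785) z^2 = 0, i.e. a z^2 + b z + c = 0 with a = -0.785, b = -1.041, c = 1.
Discriminant D = b^2 - 4ac = (-1.041)^2 - 4*(-0.785)*1 = 1.083681 - (-3.14) = 4.223681.
D >= 0, so the roots are real: z = (-b +/- sqrt(D)) / (2a) = (1.041 +/- 2.05516) / (-1.57).
  z_1 = (1.041 + 2.05516) / (-1.57) = -1.9721,   |z_1| = 1.9721.
  z_2 = (1.041 - 2.05516) / (-1.57) = 0.646,   |z_2| = 0.646.
Moduli of all roots: 1.9721, 0.6460.
All moduli strictly greater than 1? No.
Verdict: Not invertible.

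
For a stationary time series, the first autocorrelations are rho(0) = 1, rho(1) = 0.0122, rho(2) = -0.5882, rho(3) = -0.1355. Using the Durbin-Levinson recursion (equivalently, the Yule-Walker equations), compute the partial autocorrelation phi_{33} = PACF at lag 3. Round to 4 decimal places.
\phi_{33} = -0.1789

The PACF at lag k is phi_{kk}, the last component of the solution
to the Yule-Walker system G_k phi = r_k where
  (G_k)_{ij} = rho(|i - j|), (r_k)_i = rho(i), i,j = 1..k.
Equivalently, Durbin-Levinson gives phi_{kk} iteratively:
  phi_{11} = rho(1)
  phi_{kk} = [rho(k) - sum_{j=1..k-1} phi_{k-1,j} rho(k-j)]
            / [1 - sum_{j=1..k-1} phi_{k-1,j} rho(j)],
  phi_{k,j} = phi_{k-1,j} - phi_{kk} phi_{k-1,k-j},  j = 1..k-1.
Step k = 1:
  phi_11 = rho(1) = 0.0122.
Step k = 2:
  phi_22 = [rho(2) - phi_11 rho(1)] / [1 - phi_11 rho(1)] = [-0.5882 - (0.0122)(0.0122)] / [1 - (0.0122)(0.0122)]
         = -0.58834884 / 0.99985116 = -0.588436.
  Update: phi_21 = phi_11 - phi_22 phi_11 = 0.0122 - (-0.588436)(0.0122) = 0.019379.
Step k = 3:
  phi_33 = [rho(3) - phi_21 rho(2) - phi_22 rho(1)] / [1 - phi_21 rho(1) - phi_22 rho(2)]
    numerator   = -0.1355 - (0.019379)(-0.5882) - (-0.588436)(0.0122) = -0.11692239
    denominator = 1 - (0.019379)(0.0122) - (-0.588436)(-0.5882) = 0.65364527
  phi_33 = -0.11692239 / 0.65364527 = -0.1789.
Therefore phi_{33} = -0.1789.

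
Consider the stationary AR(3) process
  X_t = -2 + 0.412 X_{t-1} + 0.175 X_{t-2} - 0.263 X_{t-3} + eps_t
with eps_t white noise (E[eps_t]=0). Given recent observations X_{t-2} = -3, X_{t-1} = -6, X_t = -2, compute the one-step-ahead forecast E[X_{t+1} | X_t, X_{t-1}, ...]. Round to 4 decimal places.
E[X_{t+1} \mid \mathcal F_t] = -3.0850

For an AR(p) model X_t = c + sum_i phi_i X_{t-i} + eps_t, the
one-step-ahead conditional mean is
  E[X_{t+1} | X_t, ...] = c + sum_i phi_i X_{t+1-i}.
Substitute known values:
  E[X_{t+1} | ...] = -2 + (0.412) * (-2) + (0.175) * (-6) + (-0.263) * (-3)
                   = -3.0850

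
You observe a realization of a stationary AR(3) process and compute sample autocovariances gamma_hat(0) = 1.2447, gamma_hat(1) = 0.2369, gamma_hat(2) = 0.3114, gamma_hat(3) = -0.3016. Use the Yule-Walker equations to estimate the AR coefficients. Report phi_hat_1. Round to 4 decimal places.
\hat\phi_{1} = 0.2260

The Yule-Walker equations for an AR(p) process read, in matrix form,
  Gamma_p phi = r_p,   with   (Gamma_p)_{ij} = gamma(|i - j|),
                       (r_p)_i = gamma(i),   i,j = 1..p.
Substitute the sample gammas (Toeplitz matrix and right-hand side of size 3):
  Gamma_p = [[1.2447, 0.2369, 0.3114], [0.2369, 1.2447, 0.2369], [0.3114, 0.2369, 1.2447]]
  r_p     = [0.2369, 0.3114, -0.3016]
Written out (R1..R3):
  (R1) 1.2447 phi_1 + 0.2369 phi_2 + 0.3114 phi_3 = 0.2369
  (R2) 0.2369 phi_1 + 1.2447 phi_2 + 0.2369 phi_3 = 0.3114
  (R3) 0.3114 phi_1 + 0.2369 phi_2 + 1.2447 phi_3 = -0.3016
Gaussian elimination:
  R2 <- R2 - (0.2369/1.2447) R1 = R2 - (0.190327) R1:  1.199612 phi_2 + 0.177632 phi_3 = 0.266312
  R3 <- R3 - (0.3114/1.2447) R1 = R3 - (0.250181) R1:  0.177632 phi_2 + 1.166794 phi_3 = -0.360868
  R3 <- R3 - (0.177632/1.199612) R2 = R3 - (0.148075) R2:  1.140491 phi_3 = -0.400302
Back-substitution:
  phi_hat_3 = -0.400302 / 1.140491 = -0.350991
  phi_hat_2 = (0.266312 - (0.177632)(-0.350991)) / 1.199612 = 0.273971
  phi_hat_1 = (0.2369 - (0.2369)(0.273971) - (0.3114)(-0.350991)) / 1.2447 = 0.225994
So phi_hat = [0.2260, 0.2740, -0.3510].
Therefore phi_hat_1 = 0.2260.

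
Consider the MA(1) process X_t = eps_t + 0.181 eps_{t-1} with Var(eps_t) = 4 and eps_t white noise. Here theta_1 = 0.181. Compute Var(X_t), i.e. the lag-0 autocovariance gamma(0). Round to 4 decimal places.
\gamma(0) = 4.1310

For an MA(q) process X_t = eps_t + sum_i theta_i eps_{t-i} with
Var(eps_t) = sigma^2, the variance is
  gamma(0) = sigma^2 * (1 + sum_i theta_i^2).
  sum_i theta_i^2 = (0.181)^2 = 0.032761.
  gamma(0) = 4 * (1 + 0.032761) = 4 * 1.032761 = 4.131044, which rounds to 4.1310.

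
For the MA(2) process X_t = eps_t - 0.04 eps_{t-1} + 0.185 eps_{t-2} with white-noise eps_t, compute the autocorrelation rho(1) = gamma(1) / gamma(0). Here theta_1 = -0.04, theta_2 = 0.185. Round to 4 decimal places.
\rho(1) = -0.0458

For an MA(q) process with theta_0 = 1, the autocovariance is
  gamma(k) = sigma^2 * sum_{i=0..q-k} theta_i * theta_{i+k},
and rho(k) = gamma(k) / gamma(0). Sigma^2 cancels.
  numerator   = (1)*(-0.04) + (-0.04)*(0.185) = -0.0474.
  denominator = (1)^2 + (-0.04)^2 + (0.185)^2 = 1.035825.
  rho(1) = -0.0474 / 1.035825 = -0.0458.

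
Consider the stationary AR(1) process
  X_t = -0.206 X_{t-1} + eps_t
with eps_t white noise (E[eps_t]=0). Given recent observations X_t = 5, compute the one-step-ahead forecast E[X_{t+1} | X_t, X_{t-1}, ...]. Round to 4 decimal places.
E[X_{t+1} \mid \mathcal F_t] = -1.0300

For an AR(p) model X_t = c + sum_i phi_i X_{t-i} + eps_t, the
one-step-ahead conditional mean is
  E[X_{t+1} | X_t, ...] = c + sum_i phi_i X_{t+1-i}.
Substitute known values:
  E[X_{t+1} | ...] = (-0.206) * (5)
                   = -1.0300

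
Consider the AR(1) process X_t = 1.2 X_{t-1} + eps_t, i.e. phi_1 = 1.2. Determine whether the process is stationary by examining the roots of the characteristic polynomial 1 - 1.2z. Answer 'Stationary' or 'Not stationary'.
\text{Not stationary}

The AR(p) characteristic polynomial is P(z) = 1 - 1.2z.
Stationarity requires all roots to lie outside the unit circle, i.e. |z| > 1 for every root.
This is linear in z: 1 + (-1.2) z = 0  =>  z = -1/(-1.2) = 0.833333,  |z| = 0.833333.
Moduli of all roots: 0.8333.
All moduli strictly greater than 1? No.
Verdict: Not stationary.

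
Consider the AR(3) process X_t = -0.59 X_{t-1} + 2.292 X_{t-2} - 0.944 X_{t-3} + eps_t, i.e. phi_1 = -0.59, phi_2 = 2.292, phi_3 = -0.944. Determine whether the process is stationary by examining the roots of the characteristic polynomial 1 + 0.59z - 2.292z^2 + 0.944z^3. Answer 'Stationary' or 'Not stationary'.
\text{Not stationary}

The AR(p) characteristic polynomial is P(z) = 1 + 0.59z - 2.292z^2 + 0.944z^3.
Stationarity requires all roots to lie outside the unit circle, i.e. |z| > 1 for every root.
Degree 3: look for a simple real root z0 first, then factor out (1 - z/z0) and solve the remaining quadratic.
Testing z0 = 1.25: P(1.25) = 1 + (0.59)(1.25) + (-2.292)(1.25)^2 + (0.944)(1.25)^3
  = 1 + (0.7375) + (-3.58125) + (1.84375) = 0.  So z_0 = 1.25 is a root, |z_0| = 1.25.
Divide out the factor (1 - 0.8 z) = (1 - z/z0) (since 1/z0 = 0.8):
  P(z) = (1 - 0.8 z)(1 + (1.39) z + (-1.18) z^2)
  [check: z-coef 1.39 - (0.8) = 0.59; z^2-coef -1.18 - (0.8)(1.39) = -2.292; z^3-coef -(0.8)(-1.18) = 0.944.]
Remaining roots from the quadratic factor 1 + (1.39) z + (-1.18) z^2:
  Set 1 + (1.39) z + (-1.18) z^2 = 0, i.e. a z^2 + b z + c = 0 with a = -1.18, b = 1.39, c = 1.
  Discriminant D = b^2 - 4ac = (1.39)^2 - 4*(-1.18)*1 = 1.9321 - (-4.72) = 6.6521.
  D >= 0, so the roots are real: z = (-b +/- sqrt(D)) / (2a) = (-1.39 +/- 2.579167) / (-2.36).
    z_1 = (-1.39 + 2.579167) / (-2.36) = -0.5039,   |z_1| = 0.5039.
    z_2 = (-1.39 - 2.579167) / (-2.36) = 1.6819,   |z_2| = 1.6819.
Moduli of all roots: 1.2500, 0.5039, 1.6819.
All moduli strictly greater than 1? No.
Verdict: Not stationary.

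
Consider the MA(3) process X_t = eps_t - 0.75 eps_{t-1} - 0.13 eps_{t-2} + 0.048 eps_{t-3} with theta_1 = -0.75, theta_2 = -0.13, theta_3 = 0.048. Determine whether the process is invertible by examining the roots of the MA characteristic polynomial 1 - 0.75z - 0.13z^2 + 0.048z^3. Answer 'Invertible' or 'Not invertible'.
\text{Invertible}

The MA(q) characteristic polynomial is P(z) = 1 - 0.75z - 0.13z^2 + 0.048z^3.
Invertibility requires all roots to lie outside the unit circle, i.e. |z| > 1 for every root.
Degree 3: look for a simple real root z0 first, then factor out (1 - z/z0) and solve the remaining quadratic.
Testing z0 = 5: P(5) = 1 + (-0.75)(5) + (-0.13)(5)^2 + (0.048)(5)^3
  = 1 + (-3.75) + (-3.25) + (6) = 0.  So z_0 = 5 is a root, |z_0| = 5.
Divide out the factor (1 - 0.2 z) = (1 - z/z0) (since 1/z0 = 0.2):
  P(z) = (1 - 0.2 z)(1 + (-0.55) z + (-0.24) z^2)
  [check: z-coef -0.55 - (0.2) = -0.75; z^2-coef -0.24 - (0.2)(-0.55) = -0.13; z^3-coef -(0.2)(-0.24) = 0.048.]
Remaining roots from the quadratic factor 1 + (-0.55) z + (-0.24) z^2:
  Set 1 + (-0.55) z + (-0.24) z^2 = 0, i.e. a z^2 + b z + c = 0 with a = -0.24, b = -0.55, c = 1.
  Discriminant D = b^2 - 4ac = (-0.55)^2 - 4*(-0.24)*1 = 0.3025 - (-0.96) = 1.2625.
  D >= 0, so the roots are real: z = (-b +/- sqrt(D)) / (2a) = (0.55 +/- 1.12361) / (-0.48).
    z_1 = (0.55 + 1.12361) / (-0.48) = -3.4867,   |z_1| = 3.4867.
    z_2 = (0.55 - 1.12361) / (-0.48) = 1.195,   |z_2| = 1.195.
Moduli of all roots: 5.0000, 3.4867, 1.1950.
All moduli strictly greater than 1? Yes.
Verdict: Invertible.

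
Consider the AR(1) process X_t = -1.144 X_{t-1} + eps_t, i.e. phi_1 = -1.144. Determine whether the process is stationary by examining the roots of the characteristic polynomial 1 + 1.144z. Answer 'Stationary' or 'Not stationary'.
\text{Not stationary}

The AR(p) characteristic polynomial is P(z) = 1 + 1.144z.
Stationarity requires all roots to lie outside the unit circle, i.e. |z| > 1 for every root.
This is linear in z: 1 + (1.144) z = 0  =>  z = -1/(1.144) = -0.874126,  |z| = 0.874126.
Moduli of all roots: 0.8741.
All moduli strictly greater than 1? No.
Verdict: Not stationary.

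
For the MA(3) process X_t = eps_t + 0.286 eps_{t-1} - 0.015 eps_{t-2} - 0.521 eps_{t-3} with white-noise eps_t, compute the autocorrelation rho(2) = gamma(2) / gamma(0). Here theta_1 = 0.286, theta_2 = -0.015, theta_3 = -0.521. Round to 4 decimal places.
\rho(2) = -0.1212

For an MA(q) process with theta_0 = 1, the autocovariance is
  gamma(k) = sigma^2 * sum_{i=0..q-k} theta_i * theta_{i+k},
and rho(k) = gamma(k) / gamma(0). Sigma^2 cancels.
  numerator   = (1)*(-0.015) + (0.286)*(-0.521) = -0.164006.
  denominator = (1)^2 + (0.286)^2 + (-0.015)^2 + (-0.521)^2 = 1.353462.
  rho(2) = -0.164006 / 1.353462 = -0.1212.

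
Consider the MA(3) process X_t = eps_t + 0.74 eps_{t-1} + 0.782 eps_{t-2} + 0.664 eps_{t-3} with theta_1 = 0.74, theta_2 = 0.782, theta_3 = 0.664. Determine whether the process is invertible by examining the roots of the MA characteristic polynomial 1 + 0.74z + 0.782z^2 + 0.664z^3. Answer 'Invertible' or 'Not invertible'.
\text{Invertible}

The MA(q) characteristic polynomial is P(z) = 1 + 0.74z + 0.782z^2 + 0.664z^3.
Invertibility requires all roots to lie outside the unit circle, i.e. |z| > 1 for every root.
Degree 3: look for a simple real root z0 first, then factor out (1 - z/z0) and solve the remaining quadratic.
Testing z0 = -1.25: P(-1.25) = 1 + (0.74)(-1.25) + (0.782)(-1.25)^2 + (0.664)(-1.25)^3
  = 1 + (-0.925) + (1.221875) + (-1.296875) = 0.  So z_0 = -1.25 is a root, |z_0| = 1.25.
Divide out the factor (1 + 0.8 z) = (1 - z/z0) (since 1/z0 = -0.8):
  P(z) = (1 + 0.8 z)(1 + (-0.06) z + (0.83) z^2)
  [check: z-coef -0.06 - (-0.8) = 0.74; z^2-coef 0.83 - (-0.8)(-0.06) = 0.782; z^3-coef -(-0.8)(0.83) = 0.664.]
Remaining roots from the quadratic factor 1 + (-0.06) z + (0.83) z^2:
  Set 1 + (-0.06) z + (0.83) z^2 = 0, i.e. a z^2 + b z + c = 0 with a = 0.83, b = -0.06, c = 1.
  Discriminant D = b^2 - 4ac = (-0.06)^2 - 4*(0.83)*1 = 0.0036 - (3.32) = -3.3164.
  D < 0, so the roots are the complex-conjugate pair z = (-b +/- i sqrt(-D)) / (2a) = 0.0361 +/- 1.097i.
  For a conjugate pair |z|^2 = z * conj(z) = (product of roots) = c/a = 1/(0.83) = 1.204819, so |z| = sqrt(1.204819) = 1.0976 for both roots.
Moduli of all roots: 1.2500, 1.0976, 1.0976.
All moduli strictly greater than 1? Yes.
Verdict: Invertible.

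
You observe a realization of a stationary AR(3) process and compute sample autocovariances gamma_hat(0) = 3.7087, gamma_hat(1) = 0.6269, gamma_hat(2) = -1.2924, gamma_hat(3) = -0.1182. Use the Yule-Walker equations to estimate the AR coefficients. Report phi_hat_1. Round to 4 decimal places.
\hat\phi_{1} = 0.2890

The Yule-Walker equations for an AR(p) process read, in matrix form,
  Gamma_p phi = r_p,   with   (Gamma_p)_{ij} = gamma(|i - j|),
                       (r_p)_i = gamma(i),   i,j = 1..p.
Substitute the sample gammas (Toeplitz matrix and right-hand side of size 3):
  Gamma_p = [[3.7087, 0.6269, -1.2924], [0.6269, 3.7087, 0.6269], [-1.2924, 0.6269, 3.7087]]
  r_p     = [0.6269, -1.2924, -0.1182]
Written out (R1..R3):
  (R1) 3.7087 phi_1 + 0.6269 phi_2 - 1.2924 phi_3 = 0.6269
  (R2) 0.6269 phi_1 + 3.7087 phi_2 + 0.6269 phi_3 = -1.2924
  (R3) -1.2924 phi_1 + 0.6269 phi_2 + 3.7087 phi_3 = -0.1182
Gaussian elimination:
  R2 <- R2 - (0.6269/3.7087) R1 = R2 - (0.169035) R1:  3.602732 phi_2 + 0.845361 phi_3 = -1.398368
  R3 <- R3 - (-1.2924/3.7087) R1 = R3 - (-0.348478) R1:  0.845361 phi_2 + 3.258327 phi_3 = 0.100261
  R3 <- R3 - (0.845361/3.602732) R2 = R3 - (0.234644) R2:  3.059968 phi_3 = 0.42838
Back-substitution:
  phi_hat_3 = 0.42838 / 3.059968 = 0.139995
  phi_hat_2 = (-1.398368 - (0.845361)(0.139995)) / 3.602732 = -0.42099
  phi_hat_1 = (0.6269 - (0.6269)(-0.42099) - (-1.2924)(0.139995)) / 3.7087 = 0.288982
So phi_hat = [0.2890, -0.4210, 0.1400].
Therefore phi_hat_1 = 0.2890.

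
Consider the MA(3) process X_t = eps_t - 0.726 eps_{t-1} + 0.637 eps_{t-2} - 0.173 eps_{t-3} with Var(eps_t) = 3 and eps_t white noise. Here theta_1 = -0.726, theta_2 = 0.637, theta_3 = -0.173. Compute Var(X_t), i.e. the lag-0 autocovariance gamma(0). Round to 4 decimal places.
\gamma(0) = 5.8883

For an MA(q) process X_t = eps_t + sum_i theta_i eps_{t-i} with
Var(eps_t) = sigma^2, the variance is
  gamma(0) = sigma^2 * (1 + sum_i theta_i^2).
  sum_i theta_i^2 = (-0.726)^2 + (0.637)^2 + (-0.173)^2 = 0.527076 + 0.405769 + 0.029929 = 0.962774.
  gamma(0) = 3 * (1 + 0.962774) = 3 * 1.962774 = 5.888322, which rounds to 5.8883.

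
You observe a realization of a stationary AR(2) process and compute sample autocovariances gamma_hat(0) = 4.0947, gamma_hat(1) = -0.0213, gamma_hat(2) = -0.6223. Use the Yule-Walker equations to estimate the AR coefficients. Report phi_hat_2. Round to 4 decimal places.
\hat\phi_{2} = -0.1520

The Yule-Walker equations for an AR(p) process read, in matrix form,
  Gamma_p phi = r_p,   with   (Gamma_p)_{ij} = gamma(|i - j|),
                       (r_p)_i = gamma(i),   i,j = 1..p.
Substitute the sample gammas (Toeplitz matrix and right-hand side of size 2):
  Gamma_p = [[4.0947, -0.0213], [-0.0213, 4.0947]]
  r_p     = [-0.0213, -0.6223]
Written out:
  4.0947 phi_1 - 0.0213 phi_2 = -0.0213
  -0.0213 phi_1 + 4.0947 phi_2 = -0.6223
Solve by Cramer's rule:
  det = gamma(0)^2 - gamma(1)^2 = (4.0947)^2 - (-0.0213)^2 = 16.76656809 - 0.00045369 = 16.7661144
  phi_hat_1 = [gamma(1) gamma(0) - gamma(1) gamma(2)] / det = [(-0.0213)(4.0947) - (-0.0213)(-0.6223)] / 16.7661144 = -0.1004721 / 16.7661144 = -0.006
  phi_hat_2 = [gamma(0) gamma(2) - gamma(1)^2] / det = [(4.0947)(-0.6223) - (-0.0213)^2] / 16.7661144 = -2.5485855 / 16.7661144 = -0.152
So phi_hat = [-0.0060, -0.1520].
Therefore phi_hat_2 = -0.1520.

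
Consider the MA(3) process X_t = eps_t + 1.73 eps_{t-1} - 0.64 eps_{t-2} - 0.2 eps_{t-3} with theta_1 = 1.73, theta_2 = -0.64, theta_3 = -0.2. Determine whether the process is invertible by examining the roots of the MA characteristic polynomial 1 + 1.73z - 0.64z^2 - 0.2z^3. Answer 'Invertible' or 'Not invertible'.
\text{Not invertible}

The MA(q) characteristic polynomial is P(z) = 1 + 1.73z - 0.64z^2 - 0.2z^3.
Invertibility requires all roots to lie outside the unit circle, i.e. |z| > 1 for every root.
Degree 3: look for a simple real root z0 first, then factor out (1 - z/z0) and solve the remaining quadratic.
Testing z0 = -0.5: P(-0.5) = 1 + (1.73)(-0.5) + (-0.64)(-0.5)^2 + (-0.2)(-0.5)^3
  = 1 + (-0.865) + (-0.16) + (0.025) = 0.  So z_0 = -0.5 is a root, |z_0| = 0.5.
Divide out the factor (1 + 2 z) = (1 - z/z0) (since 1/z0 = -2):
  P(z) = (1 + 2 z)(1 + (-0.27) z + (-0.1) z^2)
  [check: z-coef -0.27 - (-2) = 1.73; z^2-coef -0.1 - (-2)(-0.27) = -0.64; z^3-coef -(-2)(-0.1) = -0.2.]
Remaining roots from the quadratic factor 1 + (-0.27) z + (-0.1) z^2:
  Set 1 + (-0.27) z + (-0.1) z^2 = 0, i.e. a z^2 + b z + c = 0 with a = -0.1, b = -0.27, c = 1.
  Discriminant D = b^2 - 4ac = (-0.27)^2 - 4*(-0.1)*1 = 0.0729 - (-0.4) = 0.4729.
  D >= 0, so the roots are real: z = (-b +/- sqrt(D)) / (2a) = (0.27 +/- 0.687677) / (-0.2).
    z_1 = (0.27 + 0.687677) / (-0.2) = -4.7884,   |z_1| = 4.7884.
    z_2 = (0.27 - 0.687677) / (-0.2) = 2.0884,   |z_2| = 2.0884.
Moduli of all roots: 0.5000, 4.7884, 2.0884.
All moduli strictly greater than 1? No.
Verdict: Not invertible.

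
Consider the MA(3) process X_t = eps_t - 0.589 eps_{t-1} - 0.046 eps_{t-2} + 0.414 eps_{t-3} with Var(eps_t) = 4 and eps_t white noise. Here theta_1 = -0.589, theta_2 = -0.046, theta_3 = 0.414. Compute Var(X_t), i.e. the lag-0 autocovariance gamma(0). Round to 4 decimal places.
\gamma(0) = 6.0817

For an MA(q) process X_t = eps_t + sum_i theta_i eps_{t-i} with
Var(eps_t) = sigma^2, the variance is
  gamma(0) = sigma^2 * (1 + sum_i theta_i^2).
  sum_i theta_i^2 = (-0.589)^2 + (-0.046)^2 + (0.414)^2 = 0.346921 + 0.002116 + 0.171396 = 0.520433.
  gamma(0) = 4 * (1 + 0.520433) = 4 * 1.520433 = 6.081732, which rounds to 6.0817.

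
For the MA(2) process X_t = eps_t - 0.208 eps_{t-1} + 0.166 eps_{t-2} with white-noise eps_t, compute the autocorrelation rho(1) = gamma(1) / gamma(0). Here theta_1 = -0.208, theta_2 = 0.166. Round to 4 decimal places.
\rho(1) = -0.2265

For an MA(q) process with theta_0 = 1, the autocovariance is
  gamma(k) = sigma^2 * sum_{i=0..q-k} theta_i * theta_{i+k},
and rho(k) = gamma(k) / gamma(0). Sigma^2 cancels.
  numerator   = (1)*(-0.208) + (-0.208)*(0.166) = -0.242528.
  denominator = (1)^2 + (-0.208)^2 + (0.166)^2 = 1.07082.
  rho(1) = -0.242528 / 1.07082 = -0.2265.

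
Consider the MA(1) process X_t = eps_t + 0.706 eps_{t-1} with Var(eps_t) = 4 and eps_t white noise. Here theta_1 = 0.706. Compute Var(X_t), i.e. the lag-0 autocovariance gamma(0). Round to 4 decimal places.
\gamma(0) = 5.9937

For an MA(q) process X_t = eps_t + sum_i theta_i eps_{t-i} with
Var(eps_t) = sigma^2, the variance is
  gamma(0) = sigma^2 * (1 + sum_i theta_i^2).
  sum_i theta_i^2 = (0.706)^2 = 0.498436.
  gamma(0) = 4 * (1 + 0.498436) = 4 * 1.498436 = 5.993744, which rounds to 5.9937.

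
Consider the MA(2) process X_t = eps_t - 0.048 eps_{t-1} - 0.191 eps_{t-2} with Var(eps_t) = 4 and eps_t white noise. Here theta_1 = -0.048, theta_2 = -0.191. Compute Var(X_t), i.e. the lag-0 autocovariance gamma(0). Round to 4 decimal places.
\gamma(0) = 4.1551

For an MA(q) process X_t = eps_t + sum_i theta_i eps_{t-i} with
Var(eps_t) = sigma^2, the variance is
  gamma(0) = sigma^2 * (1 + sum_i theta_i^2).
  sum_i theta_i^2 = (-0.048)^2 + (-0.191)^2 = 0.002304 + 0.036481 = 0.038785.
  gamma(0) = 4 * (1 + 0.038785) = 4 * 1.038785 = 4.15514, which rounds to 4.1551.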